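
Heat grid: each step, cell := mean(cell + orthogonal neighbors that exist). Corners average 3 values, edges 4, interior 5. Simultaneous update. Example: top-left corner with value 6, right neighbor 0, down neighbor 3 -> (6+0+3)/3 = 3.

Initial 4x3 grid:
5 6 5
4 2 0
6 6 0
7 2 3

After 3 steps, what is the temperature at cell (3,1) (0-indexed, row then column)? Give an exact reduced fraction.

Answer: 27613/7200

Derivation:
Step 1: cell (3,1) = 9/2
Step 2: cell (3,1) = 431/120
Step 3: cell (3,1) = 27613/7200
Full grid after step 3:
  179/40 27973/7200 3713/1080
  5173/1200 11387/3000 10619/3600
  5443/1200 10607/3000 10529/3600
  529/120 27613/7200 3101/1080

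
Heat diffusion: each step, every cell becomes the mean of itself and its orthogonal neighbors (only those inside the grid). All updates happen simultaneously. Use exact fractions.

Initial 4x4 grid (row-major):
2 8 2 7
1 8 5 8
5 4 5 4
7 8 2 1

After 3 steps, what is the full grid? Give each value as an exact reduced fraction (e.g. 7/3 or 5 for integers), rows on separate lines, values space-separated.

After step 1:
  11/3 5 11/2 17/3
  4 26/5 28/5 6
  17/4 6 4 9/2
  20/3 21/4 4 7/3
After step 2:
  38/9 581/120 653/120 103/18
  1027/240 129/25 263/50 653/120
  251/48 247/50 241/50 101/24
  97/18 263/48 187/48 65/18
After step 3:
  9607/2160 17699/3600 19139/3600 2989/540
  34003/7200 29377/6000 7837/1500 18569/3600
  35707/7200 15377/3000 27749/6000 16273/3600
  1159/216 35467/7200 32051/7200 1687/432

Answer: 9607/2160 17699/3600 19139/3600 2989/540
34003/7200 29377/6000 7837/1500 18569/3600
35707/7200 15377/3000 27749/6000 16273/3600
1159/216 35467/7200 32051/7200 1687/432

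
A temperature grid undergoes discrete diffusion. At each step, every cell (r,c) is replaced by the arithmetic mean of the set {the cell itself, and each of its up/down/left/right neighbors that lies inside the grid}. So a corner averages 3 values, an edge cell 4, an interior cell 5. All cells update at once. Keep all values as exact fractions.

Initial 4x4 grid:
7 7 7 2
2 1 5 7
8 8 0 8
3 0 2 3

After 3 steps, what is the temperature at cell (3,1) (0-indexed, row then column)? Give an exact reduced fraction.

Answer: 13073/3600

Derivation:
Step 1: cell (3,1) = 13/4
Step 2: cell (3,1) = 347/120
Step 3: cell (3,1) = 13073/3600
Full grid after step 3:
  5473/1080 7093/1440 36617/7200 2191/432
  6709/1440 14101/3000 27113/6000 8873/1800
  31321/7200 23119/6000 12391/3000 1483/360
  8029/2160 13073/3600 2369/720 4123/1080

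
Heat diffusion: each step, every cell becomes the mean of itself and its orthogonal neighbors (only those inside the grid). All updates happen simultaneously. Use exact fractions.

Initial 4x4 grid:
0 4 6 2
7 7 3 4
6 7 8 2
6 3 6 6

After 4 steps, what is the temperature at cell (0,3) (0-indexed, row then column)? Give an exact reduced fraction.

Answer: 3329/800

Derivation:
Step 1: cell (0,3) = 4
Step 2: cell (0,3) = 7/2
Step 3: cell (0,3) = 979/240
Step 4: cell (0,3) = 3329/800
Full grid after step 4:
  154637/32400 497759/108000 159353/36000 3329/800
  137411/27000 18137/3600 11237/2400 323671/72000
  12349/2250 107731/20000 58069/11250 1032829/216000
  24227/4320 400133/72000 1136599/216000 16409/3240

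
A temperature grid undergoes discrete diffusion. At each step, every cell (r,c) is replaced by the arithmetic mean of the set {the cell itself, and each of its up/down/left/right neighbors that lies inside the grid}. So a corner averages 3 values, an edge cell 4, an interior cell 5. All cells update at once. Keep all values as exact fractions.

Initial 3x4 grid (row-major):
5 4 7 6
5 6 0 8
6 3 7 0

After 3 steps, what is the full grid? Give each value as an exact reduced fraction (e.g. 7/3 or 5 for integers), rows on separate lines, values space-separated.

After step 1:
  14/3 11/2 17/4 7
  11/2 18/5 28/5 7/2
  14/3 11/2 5/2 5
After step 2:
  47/9 1081/240 447/80 59/12
  553/120 257/50 389/100 211/40
  47/9 61/15 93/20 11/3
After step 3:
  10321/2160 36817/7200 11339/2400 3787/720
  36347/7200 26651/6000 9817/2000 10649/2400
  5003/1080 17171/3600 2441/600 1631/360

Answer: 10321/2160 36817/7200 11339/2400 3787/720
36347/7200 26651/6000 9817/2000 10649/2400
5003/1080 17171/3600 2441/600 1631/360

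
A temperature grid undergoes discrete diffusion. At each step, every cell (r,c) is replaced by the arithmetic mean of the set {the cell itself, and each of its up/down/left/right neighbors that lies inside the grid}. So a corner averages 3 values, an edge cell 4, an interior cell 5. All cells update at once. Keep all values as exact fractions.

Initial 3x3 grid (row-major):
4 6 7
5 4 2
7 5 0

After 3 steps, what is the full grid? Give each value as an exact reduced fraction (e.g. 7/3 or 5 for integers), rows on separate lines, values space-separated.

After step 1:
  5 21/4 5
  5 22/5 13/4
  17/3 4 7/3
After step 2:
  61/12 393/80 9/2
  301/60 219/50 899/240
  44/9 41/10 115/36
After step 3:
  1201/240 22651/4800 1579/360
  2179/450 4431/1000 56953/14400
  2521/540 4969/1200 7949/2160

Answer: 1201/240 22651/4800 1579/360
2179/450 4431/1000 56953/14400
2521/540 4969/1200 7949/2160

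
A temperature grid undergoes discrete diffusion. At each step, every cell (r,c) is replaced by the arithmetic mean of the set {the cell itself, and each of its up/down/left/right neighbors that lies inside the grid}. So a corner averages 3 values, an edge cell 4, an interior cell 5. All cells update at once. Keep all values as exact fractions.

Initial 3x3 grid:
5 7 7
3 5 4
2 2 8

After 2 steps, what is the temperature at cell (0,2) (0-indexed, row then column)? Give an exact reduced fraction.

Answer: 6

Derivation:
Step 1: cell (0,2) = 6
Step 2: cell (0,2) = 6
Full grid after step 2:
  59/12 53/10 6
  917/240 121/25 313/60
  31/9 309/80 179/36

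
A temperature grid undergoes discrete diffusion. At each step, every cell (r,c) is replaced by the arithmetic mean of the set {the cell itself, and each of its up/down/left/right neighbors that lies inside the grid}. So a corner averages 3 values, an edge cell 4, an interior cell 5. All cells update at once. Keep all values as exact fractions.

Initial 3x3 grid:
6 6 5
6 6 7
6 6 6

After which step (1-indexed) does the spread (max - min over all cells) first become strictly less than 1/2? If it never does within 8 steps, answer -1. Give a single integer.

Answer: 2

Derivation:
Step 1: max=19/3, min=23/4, spread=7/12
Step 2: max=92/15, min=71/12, spread=13/60
  -> spread < 1/2 first at step 2
Step 3: max=827/135, min=28573/4800, spread=7483/43200
Step 4: max=656221/108000, min=258143/43200, spread=21727/216000
Step 5: max=5899711/972000, min=34557319/5760000, spread=10906147/155520000
Step 6: max=706040059/116640000, min=933825287/155520000, spread=36295/746496
Step 7: max=10582115837/1749600000, min=56119437589/9331200000, spread=305773/8957952
Step 8: max=2537032579381/419904000000, min=3369293694383/559872000000, spread=2575951/107495424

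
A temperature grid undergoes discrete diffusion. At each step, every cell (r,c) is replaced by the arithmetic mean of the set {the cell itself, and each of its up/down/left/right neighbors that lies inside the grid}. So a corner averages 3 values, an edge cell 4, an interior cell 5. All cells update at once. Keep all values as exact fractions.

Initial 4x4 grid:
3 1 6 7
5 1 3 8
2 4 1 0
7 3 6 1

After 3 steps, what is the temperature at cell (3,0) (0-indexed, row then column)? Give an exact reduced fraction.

Step 1: cell (3,0) = 4
Step 2: cell (3,0) = 9/2
Step 3: cell (3,0) = 227/60
Full grid after step 3:
  2231/720 4003/1200 1653/400 283/60
  7391/2400 1313/400 91/25 4909/1200
  2917/800 799/250 3877/1200 11539/3600
  227/60 8801/2400 21683/7200 6323/2160

Answer: 227/60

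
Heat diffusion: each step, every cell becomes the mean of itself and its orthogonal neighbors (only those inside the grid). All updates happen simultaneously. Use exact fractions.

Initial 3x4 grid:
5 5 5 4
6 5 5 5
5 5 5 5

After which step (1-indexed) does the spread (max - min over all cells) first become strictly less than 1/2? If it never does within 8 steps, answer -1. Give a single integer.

Answer: 3

Derivation:
Step 1: max=16/3, min=14/3, spread=2/3
Step 2: max=1267/240, min=85/18, spread=401/720
Step 3: max=11237/2160, min=1039/216, spread=847/2160
  -> spread < 1/2 first at step 3
Step 4: max=4466011/864000, min=629219/129600, spread=813653/2592000
Step 5: max=40010501/7776000, min=38016271/7776000, spread=199423/777600
Step 6: max=2390194399/466560000, min=2293278449/466560000, spread=1938319/9331200
Step 7: max=142936290341/27993600000, min=138148900891/27993600000, spread=95747789/559872000
Step 8: max=8551033997119/1679616000000, min=8316028214369/1679616000000, spread=940023131/6718464000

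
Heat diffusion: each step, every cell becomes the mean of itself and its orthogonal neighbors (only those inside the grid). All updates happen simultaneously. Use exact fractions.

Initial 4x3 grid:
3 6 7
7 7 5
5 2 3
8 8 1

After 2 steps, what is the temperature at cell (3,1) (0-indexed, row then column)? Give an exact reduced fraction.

Answer: 83/16

Derivation:
Step 1: cell (3,1) = 19/4
Step 2: cell (3,1) = 83/16
Full grid after step 2:
  199/36 1349/240 23/4
  163/30 543/100 393/80
  23/4 117/25 69/16
  23/4 83/16 23/6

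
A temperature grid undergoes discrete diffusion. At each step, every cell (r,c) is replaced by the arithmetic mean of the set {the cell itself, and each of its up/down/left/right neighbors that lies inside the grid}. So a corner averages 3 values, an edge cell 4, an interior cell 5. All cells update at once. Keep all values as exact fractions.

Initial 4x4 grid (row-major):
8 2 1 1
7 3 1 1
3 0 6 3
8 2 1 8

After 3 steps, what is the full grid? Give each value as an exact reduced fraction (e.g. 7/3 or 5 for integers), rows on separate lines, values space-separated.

After step 1:
  17/3 7/2 5/4 1
  21/4 13/5 12/5 3/2
  9/2 14/5 11/5 9/2
  13/3 11/4 17/4 4
After step 2:
  173/36 781/240 163/80 5/4
  1081/240 331/100 199/100 47/20
  1013/240 297/100 323/100 61/20
  139/36 53/15 33/10 17/4
After step 3:
  4523/1080 24133/7200 5119/2400 451/240
  30313/7200 9617/3000 5167/2000 54/25
  28001/7200 20717/6000 727/250 161/50
  8363/2160 6149/1800 2147/600 53/15

Answer: 4523/1080 24133/7200 5119/2400 451/240
30313/7200 9617/3000 5167/2000 54/25
28001/7200 20717/6000 727/250 161/50
8363/2160 6149/1800 2147/600 53/15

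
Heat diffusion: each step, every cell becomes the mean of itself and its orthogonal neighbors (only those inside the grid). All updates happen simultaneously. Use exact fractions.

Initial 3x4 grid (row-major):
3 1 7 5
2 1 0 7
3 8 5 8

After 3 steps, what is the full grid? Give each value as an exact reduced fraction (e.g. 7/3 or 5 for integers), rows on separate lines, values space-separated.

After step 1:
  2 3 13/4 19/3
  9/4 12/5 4 5
  13/3 17/4 21/4 20/3
After step 2:
  29/12 213/80 199/48 175/36
  659/240 159/50 199/50 11/2
  65/18 487/120 121/24 203/36
After step 3:
  313/120 2481/800 28169/7200 2089/432
  43033/14400 1247/375 8739/2000 999/200
  7499/2160 7151/1800 16847/3600 1165/216

Answer: 313/120 2481/800 28169/7200 2089/432
43033/14400 1247/375 8739/2000 999/200
7499/2160 7151/1800 16847/3600 1165/216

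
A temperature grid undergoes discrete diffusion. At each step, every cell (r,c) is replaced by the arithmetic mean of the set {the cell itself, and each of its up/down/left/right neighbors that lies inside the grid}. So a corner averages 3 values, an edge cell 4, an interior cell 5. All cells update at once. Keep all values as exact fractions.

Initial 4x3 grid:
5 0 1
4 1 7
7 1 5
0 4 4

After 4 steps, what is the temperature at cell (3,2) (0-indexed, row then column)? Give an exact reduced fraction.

Answer: 451129/129600

Derivation:
Step 1: cell (3,2) = 13/3
Step 2: cell (3,2) = 65/18
Step 3: cell (3,2) = 1979/540
Step 4: cell (3,2) = 451129/129600
Full grid after step 4:
  129193/43200 2500321/864000 382679/129600
  223913/72000 1138559/360000 678739/216000
  718039/216000 132201/40000 747539/216000
  427229/129600 991757/288000 451129/129600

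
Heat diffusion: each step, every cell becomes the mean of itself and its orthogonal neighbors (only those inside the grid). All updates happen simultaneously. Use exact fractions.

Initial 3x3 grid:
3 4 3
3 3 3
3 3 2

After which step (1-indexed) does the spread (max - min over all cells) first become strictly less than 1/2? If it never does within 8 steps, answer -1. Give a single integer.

Step 1: max=10/3, min=8/3, spread=2/3
Step 2: max=787/240, min=49/18, spread=401/720
Step 3: max=6917/2160, min=3101/1080, spread=143/432
  -> spread < 1/2 first at step 3
Step 4: max=406279/129600, min=188077/64800, spread=1205/5184
Step 5: max=24218813/7776000, min=11474969/3888000, spread=10151/62208
Step 6: max=1439542111/466560000, min=693046993/233280000, spread=85517/746496
Step 7: max=85974556517/27993600000, min=41861604821/13996800000, spread=720431/8957952
Step 8: max=5136445489399/1679616000000, min=2520806955637/839808000000, spread=6069221/107495424

Answer: 3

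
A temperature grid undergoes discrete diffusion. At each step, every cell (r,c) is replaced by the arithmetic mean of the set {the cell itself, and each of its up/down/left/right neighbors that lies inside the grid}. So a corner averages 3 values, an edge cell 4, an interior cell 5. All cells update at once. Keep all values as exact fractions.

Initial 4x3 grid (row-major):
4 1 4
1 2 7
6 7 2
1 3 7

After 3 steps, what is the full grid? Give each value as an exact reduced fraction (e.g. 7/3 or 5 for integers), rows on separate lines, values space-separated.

Answer: 2137/720 15269/4800 869/240
1287/400 7321/2000 781/200
13423/3600 1478/375 443/100
821/216 30401/7200 157/36

Derivation:
After step 1:
  2 11/4 4
  13/4 18/5 15/4
  15/4 4 23/4
  10/3 9/2 4
After step 2:
  8/3 247/80 7/2
  63/20 347/100 171/40
  43/12 108/25 35/8
  139/36 95/24 19/4
After step 3:
  2137/720 15269/4800 869/240
  1287/400 7321/2000 781/200
  13423/3600 1478/375 443/100
  821/216 30401/7200 157/36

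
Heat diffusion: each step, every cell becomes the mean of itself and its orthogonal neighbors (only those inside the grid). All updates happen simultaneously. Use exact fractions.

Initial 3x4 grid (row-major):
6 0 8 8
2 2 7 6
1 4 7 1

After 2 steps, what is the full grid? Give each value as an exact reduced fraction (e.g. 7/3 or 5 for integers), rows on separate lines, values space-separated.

Answer: 113/36 185/48 277/48 223/36
43/16 77/20 5 47/8
103/36 163/48 227/48 179/36

Derivation:
After step 1:
  8/3 4 23/4 22/3
  11/4 3 6 11/2
  7/3 7/2 19/4 14/3
After step 2:
  113/36 185/48 277/48 223/36
  43/16 77/20 5 47/8
  103/36 163/48 227/48 179/36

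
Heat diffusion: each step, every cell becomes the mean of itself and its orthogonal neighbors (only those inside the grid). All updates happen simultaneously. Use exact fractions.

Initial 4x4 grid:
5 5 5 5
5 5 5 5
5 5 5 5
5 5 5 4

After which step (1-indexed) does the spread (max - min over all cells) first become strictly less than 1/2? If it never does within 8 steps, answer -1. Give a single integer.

Step 1: max=5, min=14/3, spread=1/3
  -> spread < 1/2 first at step 1
Step 2: max=5, min=85/18, spread=5/18
Step 3: max=5, min=1039/216, spread=41/216
Step 4: max=5, min=31357/6480, spread=1043/6480
Step 5: max=5, min=946447/194400, spread=25553/194400
Step 6: max=89921/18000, min=28488541/5832000, spread=645863/5832000
Step 7: max=599029/120000, min=857158309/174960000, spread=16225973/174960000
Step 8: max=269299/54000, min=25766522017/5248800000, spread=409340783/5248800000

Answer: 1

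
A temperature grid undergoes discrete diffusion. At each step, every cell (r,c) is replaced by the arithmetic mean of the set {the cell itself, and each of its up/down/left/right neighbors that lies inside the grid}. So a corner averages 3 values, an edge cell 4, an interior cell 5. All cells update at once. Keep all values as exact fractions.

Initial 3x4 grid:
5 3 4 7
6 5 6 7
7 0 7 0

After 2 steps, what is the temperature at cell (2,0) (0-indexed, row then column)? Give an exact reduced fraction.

Answer: 89/18

Derivation:
Step 1: cell (2,0) = 13/3
Step 2: cell (2,0) = 89/18
Full grid after step 2:
  44/9 215/48 421/80 16/3
  75/16 491/100 461/100 161/30
  89/18 49/12 277/60 155/36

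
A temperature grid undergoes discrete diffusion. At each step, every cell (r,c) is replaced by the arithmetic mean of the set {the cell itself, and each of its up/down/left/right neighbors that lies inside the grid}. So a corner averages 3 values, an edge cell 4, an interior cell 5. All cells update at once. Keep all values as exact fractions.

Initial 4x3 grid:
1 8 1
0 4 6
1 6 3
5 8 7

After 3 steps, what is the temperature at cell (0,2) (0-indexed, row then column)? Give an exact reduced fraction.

Step 1: cell (0,2) = 5
Step 2: cell (0,2) = 4
Step 3: cell (0,2) = 511/120
Full grid after step 3:
  589/180 8569/2400 511/120
  1901/600 2023/500 1709/400
  7213/1800 1651/375 2039/400
  2431/540 37717/7200 1949/360

Answer: 511/120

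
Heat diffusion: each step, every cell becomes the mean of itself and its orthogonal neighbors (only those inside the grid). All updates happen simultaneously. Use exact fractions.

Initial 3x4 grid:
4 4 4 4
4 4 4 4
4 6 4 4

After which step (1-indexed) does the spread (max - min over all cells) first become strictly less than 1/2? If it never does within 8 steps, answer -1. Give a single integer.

Step 1: max=14/3, min=4, spread=2/3
Step 2: max=271/60, min=4, spread=31/60
Step 3: max=2371/540, min=4, spread=211/540
  -> spread < 1/2 first at step 3
Step 4: max=232897/54000, min=3647/900, spread=14077/54000
Step 5: max=2084407/486000, min=219683/54000, spread=5363/24300
Step 6: max=62060809/14580000, min=122869/30000, spread=93859/583200
Step 7: max=3709474481/874800000, min=199736467/48600000, spread=4568723/34992000
Step 8: max=221732435629/52488000000, min=6013618889/1458000000, spread=8387449/83980800

Answer: 3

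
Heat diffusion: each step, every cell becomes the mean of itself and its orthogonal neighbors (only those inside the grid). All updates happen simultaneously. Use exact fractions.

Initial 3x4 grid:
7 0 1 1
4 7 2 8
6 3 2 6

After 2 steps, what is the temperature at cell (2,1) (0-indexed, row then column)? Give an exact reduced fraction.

Step 1: cell (2,1) = 9/2
Step 2: cell (2,1) = 917/240
Full grid after step 2:
  161/36 697/240 145/48 103/36
  43/10 429/100 157/50 203/48
  89/18 917/240 205/48 77/18

Answer: 917/240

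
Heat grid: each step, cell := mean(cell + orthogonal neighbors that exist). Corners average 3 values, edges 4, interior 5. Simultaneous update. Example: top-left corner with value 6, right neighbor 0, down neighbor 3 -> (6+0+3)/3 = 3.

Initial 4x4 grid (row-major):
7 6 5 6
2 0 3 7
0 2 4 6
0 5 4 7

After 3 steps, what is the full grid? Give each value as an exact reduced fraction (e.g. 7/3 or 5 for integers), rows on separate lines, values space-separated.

After step 1:
  5 9/2 5 6
  9/4 13/5 19/5 11/2
  1 11/5 19/5 6
  5/3 11/4 5 17/3
After step 2:
  47/12 171/40 193/40 11/2
  217/80 307/100 207/50 213/40
  427/240 247/100 104/25 629/120
  65/36 697/240 1033/240 50/9
After step 3:
  2617/720 2413/600 937/200 313/60
  6887/2400 6667/2000 538/125 3031/600
  15781/7200 863/300 24379/6000 9127/1800
  292/135 20671/7200 30463/7200 10873/2160

Answer: 2617/720 2413/600 937/200 313/60
6887/2400 6667/2000 538/125 3031/600
15781/7200 863/300 24379/6000 9127/1800
292/135 20671/7200 30463/7200 10873/2160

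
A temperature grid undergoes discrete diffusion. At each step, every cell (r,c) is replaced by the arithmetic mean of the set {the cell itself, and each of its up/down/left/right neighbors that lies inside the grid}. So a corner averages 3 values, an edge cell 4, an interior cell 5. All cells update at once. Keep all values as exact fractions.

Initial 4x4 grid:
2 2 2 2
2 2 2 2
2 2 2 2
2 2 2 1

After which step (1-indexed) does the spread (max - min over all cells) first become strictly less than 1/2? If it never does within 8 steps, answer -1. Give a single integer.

Step 1: max=2, min=5/3, spread=1/3
  -> spread < 1/2 first at step 1
Step 2: max=2, min=31/18, spread=5/18
Step 3: max=2, min=391/216, spread=41/216
Step 4: max=2, min=11917/6480, spread=1043/6480
Step 5: max=2, min=363247/194400, spread=25553/194400
Step 6: max=35921/18000, min=10992541/5832000, spread=645863/5832000
Step 7: max=239029/120000, min=332278309/174960000, spread=16225973/174960000
Step 8: max=107299/54000, min=10020122017/5248800000, spread=409340783/5248800000

Answer: 1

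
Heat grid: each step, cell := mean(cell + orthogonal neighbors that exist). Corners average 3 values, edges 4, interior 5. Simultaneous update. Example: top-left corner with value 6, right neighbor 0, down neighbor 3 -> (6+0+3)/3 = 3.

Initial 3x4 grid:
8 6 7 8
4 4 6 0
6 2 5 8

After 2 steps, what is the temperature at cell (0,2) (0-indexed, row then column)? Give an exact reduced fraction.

Step 1: cell (0,2) = 27/4
Step 2: cell (0,2) = 28/5
Full grid after step 2:
  71/12 117/20 28/5 23/4
  199/40 124/25 263/50 577/120
  55/12 179/40 547/120 181/36

Answer: 28/5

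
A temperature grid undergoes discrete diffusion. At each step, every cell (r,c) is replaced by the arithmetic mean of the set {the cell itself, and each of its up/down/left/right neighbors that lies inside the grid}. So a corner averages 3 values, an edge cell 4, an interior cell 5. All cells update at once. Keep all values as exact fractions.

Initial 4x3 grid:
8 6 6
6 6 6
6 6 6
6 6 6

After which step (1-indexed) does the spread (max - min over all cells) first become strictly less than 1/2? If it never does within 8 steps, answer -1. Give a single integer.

Answer: 3

Derivation:
Step 1: max=20/3, min=6, spread=2/3
Step 2: max=59/9, min=6, spread=5/9
Step 3: max=689/108, min=6, spread=41/108
  -> spread < 1/2 first at step 3
Step 4: max=81977/12960, min=6, spread=4217/12960
Step 5: max=4874749/777600, min=21679/3600, spread=38417/155520
Step 6: max=291136211/46656000, min=434597/72000, spread=1903471/9331200
Step 7: max=17397149089/2799360000, min=13075759/2160000, spread=18038617/111974400
Step 8: max=1041037782851/167961600000, min=1179326759/194400000, spread=883978523/6718464000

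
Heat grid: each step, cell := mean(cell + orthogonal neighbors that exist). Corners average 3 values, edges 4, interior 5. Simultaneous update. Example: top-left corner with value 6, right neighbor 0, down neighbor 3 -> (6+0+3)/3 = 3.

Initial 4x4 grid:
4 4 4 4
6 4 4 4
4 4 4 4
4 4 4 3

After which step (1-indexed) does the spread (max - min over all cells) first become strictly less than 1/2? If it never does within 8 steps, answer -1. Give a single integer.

Step 1: max=14/3, min=11/3, spread=1
Step 2: max=271/60, min=67/18, spread=143/180
Step 3: max=2371/540, min=823/216, spread=209/360
Step 4: max=232843/54000, min=24877/6480, spread=19151/40500
  -> spread < 1/2 first at step 4
Step 5: max=2082643/486000, min=3777299/972000, spread=129329/324000
Step 6: max=61898377/14580000, min=114055877/29160000, spread=3246959/9720000
Step 7: max=461603599/109350000, min=137879129/34992000, spread=81950189/291600000
Step 8: max=55068973891/13122000000, min=4157683529/1049760000, spread=2065286519/8748000000

Answer: 4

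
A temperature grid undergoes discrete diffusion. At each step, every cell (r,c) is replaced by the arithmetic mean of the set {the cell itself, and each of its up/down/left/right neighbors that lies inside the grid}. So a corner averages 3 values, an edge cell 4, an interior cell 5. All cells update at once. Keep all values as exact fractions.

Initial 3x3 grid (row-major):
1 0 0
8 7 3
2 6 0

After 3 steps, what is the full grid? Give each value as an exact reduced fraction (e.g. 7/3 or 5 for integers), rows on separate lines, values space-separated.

After step 1:
  3 2 1
  9/2 24/5 5/2
  16/3 15/4 3
After step 2:
  19/6 27/10 11/6
  529/120 351/100 113/40
  163/36 1013/240 37/12
After step 3:
  137/40 1121/400 883/360
  28103/7200 21197/6000 6751/2400
  9473/2160 55231/14400 2431/720

Answer: 137/40 1121/400 883/360
28103/7200 21197/6000 6751/2400
9473/2160 55231/14400 2431/720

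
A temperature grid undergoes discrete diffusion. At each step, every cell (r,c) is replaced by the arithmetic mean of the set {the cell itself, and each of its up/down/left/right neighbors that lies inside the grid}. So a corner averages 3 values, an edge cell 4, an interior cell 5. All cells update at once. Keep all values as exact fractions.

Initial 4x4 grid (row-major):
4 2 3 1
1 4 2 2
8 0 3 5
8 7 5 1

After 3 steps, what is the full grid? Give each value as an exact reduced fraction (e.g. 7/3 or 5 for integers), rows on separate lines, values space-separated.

Answer: 6323/2160 4117/1440 1889/800 863/360
1339/360 17897/6000 2827/1000 6047/2400
7933/1800 12473/3000 787/240 22237/7200
5777/1080 16661/3600 14441/3600 1493/432

Derivation:
After step 1:
  7/3 13/4 2 2
  17/4 9/5 14/5 5/2
  17/4 22/5 3 11/4
  23/3 5 4 11/3
After step 2:
  59/18 563/240 201/80 13/6
  379/120 33/10 121/50 201/80
  617/120 369/100 339/100 143/48
  203/36 79/15 47/12 125/36
After step 3:
  6323/2160 4117/1440 1889/800 863/360
  1339/360 17897/6000 2827/1000 6047/2400
  7933/1800 12473/3000 787/240 22237/7200
  5777/1080 16661/3600 14441/3600 1493/432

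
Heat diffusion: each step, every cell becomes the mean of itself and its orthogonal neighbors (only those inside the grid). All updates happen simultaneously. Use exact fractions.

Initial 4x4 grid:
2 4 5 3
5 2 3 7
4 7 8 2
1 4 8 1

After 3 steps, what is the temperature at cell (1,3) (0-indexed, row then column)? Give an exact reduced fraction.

Step 1: cell (1,3) = 15/4
Step 2: cell (1,3) = 73/16
Step 3: cell (1,3) = 10541/2400
Full grid after step 3:
  3941/1080 6973/1800 2489/600 623/144
  13721/3600 12581/3000 8993/2000 10541/2400
  1661/400 8983/2000 14159/3000 33271/7200
  601/144 3667/800 34171/7200 4943/1080

Answer: 10541/2400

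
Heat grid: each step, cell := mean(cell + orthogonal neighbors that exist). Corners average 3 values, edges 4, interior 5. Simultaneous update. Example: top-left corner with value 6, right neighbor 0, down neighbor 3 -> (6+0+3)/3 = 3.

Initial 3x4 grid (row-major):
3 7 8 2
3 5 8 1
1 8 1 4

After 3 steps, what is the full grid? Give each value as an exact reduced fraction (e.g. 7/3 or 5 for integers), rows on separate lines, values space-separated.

After step 1:
  13/3 23/4 25/4 11/3
  3 31/5 23/5 15/4
  4 15/4 21/4 2
After step 2:
  157/36 169/30 76/15 41/9
  263/60 233/50 521/100 841/240
  43/12 24/5 39/10 11/3
After step 3:
  647/135 17749/3600 18419/3600 9451/2160
  15289/3600 3703/750 26809/6000 60971/14400
  383/90 5083/1200 5273/1200 2657/720

Answer: 647/135 17749/3600 18419/3600 9451/2160
15289/3600 3703/750 26809/6000 60971/14400
383/90 5083/1200 5273/1200 2657/720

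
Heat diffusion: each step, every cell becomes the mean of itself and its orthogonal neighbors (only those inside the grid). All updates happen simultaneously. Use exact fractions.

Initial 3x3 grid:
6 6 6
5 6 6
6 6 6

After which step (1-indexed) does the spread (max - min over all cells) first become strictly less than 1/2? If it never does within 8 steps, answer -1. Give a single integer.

Answer: 1

Derivation:
Step 1: max=6, min=17/3, spread=1/3
  -> spread < 1/2 first at step 1
Step 2: max=6, min=1373/240, spread=67/240
Step 3: max=1193/200, min=12523/2160, spread=1807/10800
Step 4: max=32039/5400, min=5026037/864000, spread=33401/288000
Step 5: max=3196609/540000, min=45426067/7776000, spread=3025513/38880000
Step 6: max=170044051/28800000, min=18197473133/3110400000, spread=53531/995328
Step 7: max=45864883949/7776000000, min=1093711074151/186624000000, spread=450953/11943936
Step 8: max=5497711389481/933120000000, min=65675736439397/11197440000000, spread=3799043/143327232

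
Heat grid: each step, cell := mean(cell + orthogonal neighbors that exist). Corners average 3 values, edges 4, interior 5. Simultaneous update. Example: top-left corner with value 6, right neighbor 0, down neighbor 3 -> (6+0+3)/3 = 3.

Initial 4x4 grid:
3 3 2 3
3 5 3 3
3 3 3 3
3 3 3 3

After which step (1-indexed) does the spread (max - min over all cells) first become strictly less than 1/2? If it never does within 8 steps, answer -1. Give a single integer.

Step 1: max=7/2, min=8/3, spread=5/6
Step 2: max=67/20, min=101/36, spread=49/90
Step 3: max=261/80, min=1573/540, spread=151/432
  -> spread < 1/2 first at step 3
Step 4: max=2309/720, min=47839/16200, spread=8227/32400
Step 5: max=229709/72000, min=1456453/486000, spread=376331/1944000
Step 6: max=2053747/648000, min=21986477/7290000, spread=4472707/29160000
Step 7: max=204497341/64800000, min=1327625113/437400000, spread=42185551/349920000
Step 8: max=203750711/64800000, min=9992884021/3280500000, spread=2575965787/26244000000

Answer: 3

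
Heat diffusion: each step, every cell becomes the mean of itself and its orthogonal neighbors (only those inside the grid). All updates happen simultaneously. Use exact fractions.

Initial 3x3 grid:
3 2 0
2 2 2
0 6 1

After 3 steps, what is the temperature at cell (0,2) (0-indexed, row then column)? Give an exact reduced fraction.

Step 1: cell (0,2) = 4/3
Step 2: cell (0,2) = 13/9
Step 3: cell (0,2) = 1007/540
Full grid after step 3:
  2299/1080 26651/14400 1007/540
  10217/4800 3353/1500 27601/14400
  328/135 32501/14400 833/360

Answer: 1007/540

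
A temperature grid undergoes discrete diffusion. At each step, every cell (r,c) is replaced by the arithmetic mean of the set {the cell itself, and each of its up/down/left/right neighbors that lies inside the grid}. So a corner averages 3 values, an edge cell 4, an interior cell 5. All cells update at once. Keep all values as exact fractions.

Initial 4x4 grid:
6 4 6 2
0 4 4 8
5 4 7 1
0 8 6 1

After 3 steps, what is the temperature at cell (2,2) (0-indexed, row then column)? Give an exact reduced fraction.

Step 1: cell (2,2) = 22/5
Step 2: cell (2,2) = 511/100
Step 3: cell (2,2) = 6409/1500
Full grid after step 3:
  497/135 15853/3600 15757/3600 638/135
  14233/3600 1493/375 1787/375 15427/3600
  13321/3600 6821/1500 6409/1500 16019/3600
  2279/540 15241/3600 16649/3600 2191/540

Answer: 6409/1500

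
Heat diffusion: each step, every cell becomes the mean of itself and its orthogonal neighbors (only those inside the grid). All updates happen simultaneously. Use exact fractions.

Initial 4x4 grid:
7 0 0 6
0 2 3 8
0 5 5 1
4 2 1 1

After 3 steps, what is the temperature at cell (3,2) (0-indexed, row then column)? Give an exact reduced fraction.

Step 1: cell (3,2) = 9/4
Step 2: cell (3,2) = 37/16
Step 3: cell (3,2) = 6143/2400
Full grid after step 3:
  241/108 577/225 1381/450 8011/2160
  2113/900 3803/1500 19261/6000 25321/7200
  239/100 5243/2000 2827/1000 2521/800
  1741/720 5911/2400 6143/2400 185/72

Answer: 6143/2400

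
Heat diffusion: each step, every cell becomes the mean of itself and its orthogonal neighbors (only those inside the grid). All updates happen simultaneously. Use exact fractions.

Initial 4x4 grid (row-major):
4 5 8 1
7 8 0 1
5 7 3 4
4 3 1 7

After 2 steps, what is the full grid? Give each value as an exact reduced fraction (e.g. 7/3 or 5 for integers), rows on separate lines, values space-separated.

After step 1:
  16/3 25/4 7/2 10/3
  6 27/5 4 3/2
  23/4 26/5 3 15/4
  4 15/4 7/2 4
After step 2:
  211/36 1229/240 205/48 25/9
  1349/240 537/100 87/25 151/48
  419/80 231/50 389/100 49/16
  9/2 329/80 57/16 15/4

Answer: 211/36 1229/240 205/48 25/9
1349/240 537/100 87/25 151/48
419/80 231/50 389/100 49/16
9/2 329/80 57/16 15/4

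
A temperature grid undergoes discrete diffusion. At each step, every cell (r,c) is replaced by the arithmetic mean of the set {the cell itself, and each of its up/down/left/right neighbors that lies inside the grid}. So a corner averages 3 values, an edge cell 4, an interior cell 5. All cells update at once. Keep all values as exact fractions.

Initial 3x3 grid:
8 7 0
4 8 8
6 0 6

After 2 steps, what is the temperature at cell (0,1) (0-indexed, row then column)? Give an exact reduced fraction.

Answer: 1349/240

Derivation:
Step 1: cell (0,1) = 23/4
Step 2: cell (0,1) = 1349/240
Full grid after step 2:
  223/36 1349/240 65/12
  647/120 563/100 617/120
  89/18 23/5 91/18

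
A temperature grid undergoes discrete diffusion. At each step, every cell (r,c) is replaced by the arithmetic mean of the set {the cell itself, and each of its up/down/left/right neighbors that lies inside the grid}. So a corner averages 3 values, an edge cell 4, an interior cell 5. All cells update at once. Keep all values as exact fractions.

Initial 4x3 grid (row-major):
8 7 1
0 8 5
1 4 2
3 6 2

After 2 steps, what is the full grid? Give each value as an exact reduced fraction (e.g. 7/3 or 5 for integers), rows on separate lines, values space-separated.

After step 1:
  5 6 13/3
  17/4 24/5 4
  2 21/5 13/4
  10/3 15/4 10/3
After step 2:
  61/12 151/30 43/9
  321/80 93/20 983/240
  827/240 18/5 887/240
  109/36 877/240 31/9

Answer: 61/12 151/30 43/9
321/80 93/20 983/240
827/240 18/5 887/240
109/36 877/240 31/9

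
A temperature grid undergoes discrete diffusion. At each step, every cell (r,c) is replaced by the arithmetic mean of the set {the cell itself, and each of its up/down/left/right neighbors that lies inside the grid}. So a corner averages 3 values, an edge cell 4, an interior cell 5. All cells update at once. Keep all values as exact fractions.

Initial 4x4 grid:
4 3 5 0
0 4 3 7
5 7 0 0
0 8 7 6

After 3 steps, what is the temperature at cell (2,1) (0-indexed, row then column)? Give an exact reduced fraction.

Answer: 1559/375

Derivation:
Step 1: cell (2,1) = 24/5
Step 2: cell (2,1) = 201/50
Step 3: cell (2,1) = 1559/375
Full grid after step 3:
  419/135 4969/1440 7807/2400 1213/360
  4999/1440 5147/1500 3629/1000 7807/2400
  27251/7200 1559/375 11569/3000 5449/1440
  2357/540 32201/7200 6469/1440 4417/1080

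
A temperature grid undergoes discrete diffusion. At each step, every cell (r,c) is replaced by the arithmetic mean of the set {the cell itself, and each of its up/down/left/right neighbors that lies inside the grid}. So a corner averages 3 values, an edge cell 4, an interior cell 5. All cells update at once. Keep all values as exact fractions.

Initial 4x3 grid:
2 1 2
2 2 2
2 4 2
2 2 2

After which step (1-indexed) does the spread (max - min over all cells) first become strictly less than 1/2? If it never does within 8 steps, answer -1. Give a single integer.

Step 1: max=5/2, min=5/3, spread=5/6
Step 2: max=121/50, min=65/36, spread=553/900
Step 3: max=5587/2400, min=27007/14400, spread=1303/2880
  -> spread < 1/2 first at step 3
Step 4: max=49367/21600, min=251837/129600, spread=8873/25920
Step 5: max=19614427/8640000, min=102301687/51840000, spread=123079/414720
Step 6: max=1162647593/518400000, min=6247717733/3110400000, spread=29126713/124416000
Step 7: max=69330726787/31104000000, min=378406092847/186624000000, spread=300626143/1492992000
Step 8: max=4127436723233/1866240000000, min=22922610885773/11197440000000, spread=14736075629/89579520000

Answer: 3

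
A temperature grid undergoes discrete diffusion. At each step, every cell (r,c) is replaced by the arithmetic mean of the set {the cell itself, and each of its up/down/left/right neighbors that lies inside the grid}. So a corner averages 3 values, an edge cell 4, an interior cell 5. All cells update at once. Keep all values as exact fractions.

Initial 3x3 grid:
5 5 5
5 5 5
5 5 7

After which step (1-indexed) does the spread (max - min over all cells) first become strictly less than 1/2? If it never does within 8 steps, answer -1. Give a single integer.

Answer: 3

Derivation:
Step 1: max=17/3, min=5, spread=2/3
Step 2: max=50/9, min=5, spread=5/9
Step 3: max=581/108, min=5, spread=41/108
  -> spread < 1/2 first at step 3
Step 4: max=34531/6480, min=911/180, spread=347/1296
Step 5: max=2050937/388800, min=9157/1800, spread=2921/15552
Step 6: max=122468539/23328000, min=1105483/216000, spread=24611/186624
Step 7: max=7317122033/1399680000, min=24956741/4860000, spread=207329/2239488
Step 8: max=437933952451/83980800000, min=1334801599/259200000, spread=1746635/26873856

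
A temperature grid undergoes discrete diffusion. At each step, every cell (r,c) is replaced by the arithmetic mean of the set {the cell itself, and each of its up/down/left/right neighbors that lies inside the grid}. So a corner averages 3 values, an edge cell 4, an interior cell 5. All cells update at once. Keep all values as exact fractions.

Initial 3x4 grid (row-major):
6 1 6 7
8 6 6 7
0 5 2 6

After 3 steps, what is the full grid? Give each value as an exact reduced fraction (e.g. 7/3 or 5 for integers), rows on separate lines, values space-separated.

After step 1:
  5 19/4 5 20/3
  5 26/5 27/5 13/2
  13/3 13/4 19/4 5
After step 2:
  59/12 399/80 1309/240 109/18
  293/60 118/25 537/100 707/120
  151/36 263/60 23/5 65/12
After step 3:
  1183/240 12047/2400 39361/7200 12529/2160
  16843/3600 29213/6000 31243/6000 40921/7200
  2423/540 4027/900 1977/400 1909/360

Answer: 1183/240 12047/2400 39361/7200 12529/2160
16843/3600 29213/6000 31243/6000 40921/7200
2423/540 4027/900 1977/400 1909/360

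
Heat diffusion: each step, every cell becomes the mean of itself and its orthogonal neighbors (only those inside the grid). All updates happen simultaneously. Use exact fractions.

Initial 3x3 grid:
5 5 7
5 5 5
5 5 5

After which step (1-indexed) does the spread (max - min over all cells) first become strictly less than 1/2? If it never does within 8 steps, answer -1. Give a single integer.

Step 1: max=17/3, min=5, spread=2/3
Step 2: max=50/9, min=5, spread=5/9
Step 3: max=581/108, min=5, spread=41/108
  -> spread < 1/2 first at step 3
Step 4: max=34531/6480, min=911/180, spread=347/1296
Step 5: max=2050937/388800, min=9157/1800, spread=2921/15552
Step 6: max=122468539/23328000, min=1105483/216000, spread=24611/186624
Step 7: max=7317122033/1399680000, min=24956741/4860000, spread=207329/2239488
Step 8: max=437933952451/83980800000, min=1334801599/259200000, spread=1746635/26873856

Answer: 3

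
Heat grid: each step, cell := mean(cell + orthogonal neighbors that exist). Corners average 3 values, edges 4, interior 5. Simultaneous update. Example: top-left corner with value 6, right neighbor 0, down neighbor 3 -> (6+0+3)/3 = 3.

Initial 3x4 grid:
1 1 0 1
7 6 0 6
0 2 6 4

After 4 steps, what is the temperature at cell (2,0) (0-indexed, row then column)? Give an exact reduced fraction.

Answer: 70091/21600

Derivation:
Step 1: cell (2,0) = 3
Step 2: cell (2,0) = 10/3
Step 3: cell (2,0) = 581/180
Step 4: cell (2,0) = 70091/21600
Full grid after step 4:
  60641/21600 93101/36000 278023/108000 328201/129600
  429839/144000 179801/60000 1033031/360000 2622769/864000
  70091/21600 57613/18000 90787/27000 429301/129600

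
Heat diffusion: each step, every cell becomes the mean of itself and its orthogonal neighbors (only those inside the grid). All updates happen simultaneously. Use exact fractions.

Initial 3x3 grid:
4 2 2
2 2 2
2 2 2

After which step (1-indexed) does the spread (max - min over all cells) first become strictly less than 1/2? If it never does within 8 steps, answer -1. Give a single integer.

Answer: 3

Derivation:
Step 1: max=8/3, min=2, spread=2/3
Step 2: max=23/9, min=2, spread=5/9
Step 3: max=257/108, min=2, spread=41/108
  -> spread < 1/2 first at step 3
Step 4: max=15091/6480, min=371/180, spread=347/1296
Step 5: max=884537/388800, min=3757/1800, spread=2921/15552
Step 6: max=52484539/23328000, min=457483/216000, spread=24611/186624
Step 7: max=3118082033/1399680000, min=10376741/4860000, spread=207329/2239488
Step 8: max=185991552451/83980800000, min=557201599/259200000, spread=1746635/26873856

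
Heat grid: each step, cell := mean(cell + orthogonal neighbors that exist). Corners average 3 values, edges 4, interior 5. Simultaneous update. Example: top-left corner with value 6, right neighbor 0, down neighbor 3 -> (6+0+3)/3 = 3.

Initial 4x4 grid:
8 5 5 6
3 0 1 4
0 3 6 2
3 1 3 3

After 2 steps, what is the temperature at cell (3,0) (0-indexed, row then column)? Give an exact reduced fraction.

Step 1: cell (3,0) = 4/3
Step 2: cell (3,0) = 73/36
Full grid after step 2:
  151/36 989/240 339/80 25/6
  191/60 297/100 161/50 19/5
  25/12 243/100 76/25 19/6
  73/36 109/48 137/48 29/9

Answer: 73/36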